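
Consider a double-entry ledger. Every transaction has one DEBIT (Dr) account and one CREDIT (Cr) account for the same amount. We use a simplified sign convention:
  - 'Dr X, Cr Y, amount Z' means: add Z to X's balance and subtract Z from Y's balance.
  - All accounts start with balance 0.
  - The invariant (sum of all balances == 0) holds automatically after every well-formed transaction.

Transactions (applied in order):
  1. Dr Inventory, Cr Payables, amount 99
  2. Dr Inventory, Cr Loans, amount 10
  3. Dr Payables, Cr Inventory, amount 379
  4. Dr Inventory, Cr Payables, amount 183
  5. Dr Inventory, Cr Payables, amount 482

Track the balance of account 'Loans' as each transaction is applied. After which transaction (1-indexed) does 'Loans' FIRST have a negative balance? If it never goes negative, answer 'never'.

Answer: 2

Derivation:
After txn 1: Loans=0
After txn 2: Loans=-10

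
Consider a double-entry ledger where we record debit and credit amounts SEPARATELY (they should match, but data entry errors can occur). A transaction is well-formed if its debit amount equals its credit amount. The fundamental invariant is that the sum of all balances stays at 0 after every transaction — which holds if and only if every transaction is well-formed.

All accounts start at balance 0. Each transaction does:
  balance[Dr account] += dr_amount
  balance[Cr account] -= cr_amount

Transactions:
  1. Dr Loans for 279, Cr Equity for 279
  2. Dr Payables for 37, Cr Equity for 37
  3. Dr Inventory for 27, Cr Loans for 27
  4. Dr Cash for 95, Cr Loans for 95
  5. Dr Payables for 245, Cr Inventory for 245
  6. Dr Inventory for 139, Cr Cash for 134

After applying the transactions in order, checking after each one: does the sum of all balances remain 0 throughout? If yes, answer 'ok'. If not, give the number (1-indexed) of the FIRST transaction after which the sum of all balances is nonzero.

Answer: 6

Derivation:
After txn 1: dr=279 cr=279 sum_balances=0
After txn 2: dr=37 cr=37 sum_balances=0
After txn 3: dr=27 cr=27 sum_balances=0
After txn 4: dr=95 cr=95 sum_balances=0
After txn 5: dr=245 cr=245 sum_balances=0
After txn 6: dr=139 cr=134 sum_balances=5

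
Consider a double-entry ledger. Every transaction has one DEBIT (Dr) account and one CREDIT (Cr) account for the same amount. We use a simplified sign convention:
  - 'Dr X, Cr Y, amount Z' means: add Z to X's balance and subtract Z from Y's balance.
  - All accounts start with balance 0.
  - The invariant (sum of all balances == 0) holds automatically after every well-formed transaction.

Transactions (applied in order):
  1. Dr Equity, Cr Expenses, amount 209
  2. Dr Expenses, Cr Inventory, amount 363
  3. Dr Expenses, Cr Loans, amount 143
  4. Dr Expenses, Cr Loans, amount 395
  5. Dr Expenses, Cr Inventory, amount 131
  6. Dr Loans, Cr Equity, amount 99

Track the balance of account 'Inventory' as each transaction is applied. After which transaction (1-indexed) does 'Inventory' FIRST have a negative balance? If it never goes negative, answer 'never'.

After txn 1: Inventory=0
After txn 2: Inventory=-363

Answer: 2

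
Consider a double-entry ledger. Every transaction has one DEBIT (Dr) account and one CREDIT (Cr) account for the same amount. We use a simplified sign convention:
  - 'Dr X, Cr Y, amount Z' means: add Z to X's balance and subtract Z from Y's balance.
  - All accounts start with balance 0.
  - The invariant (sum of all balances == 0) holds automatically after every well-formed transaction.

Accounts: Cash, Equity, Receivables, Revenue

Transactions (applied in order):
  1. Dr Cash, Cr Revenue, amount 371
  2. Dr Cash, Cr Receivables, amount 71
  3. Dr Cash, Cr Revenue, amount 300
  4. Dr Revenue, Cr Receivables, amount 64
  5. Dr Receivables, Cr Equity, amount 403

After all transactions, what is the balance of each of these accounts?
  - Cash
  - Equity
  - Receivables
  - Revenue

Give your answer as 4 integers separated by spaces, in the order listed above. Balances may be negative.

After txn 1 (Dr Cash, Cr Revenue, amount 371): Cash=371 Revenue=-371
After txn 2 (Dr Cash, Cr Receivables, amount 71): Cash=442 Receivables=-71 Revenue=-371
After txn 3 (Dr Cash, Cr Revenue, amount 300): Cash=742 Receivables=-71 Revenue=-671
After txn 4 (Dr Revenue, Cr Receivables, amount 64): Cash=742 Receivables=-135 Revenue=-607
After txn 5 (Dr Receivables, Cr Equity, amount 403): Cash=742 Equity=-403 Receivables=268 Revenue=-607

Answer: 742 -403 268 -607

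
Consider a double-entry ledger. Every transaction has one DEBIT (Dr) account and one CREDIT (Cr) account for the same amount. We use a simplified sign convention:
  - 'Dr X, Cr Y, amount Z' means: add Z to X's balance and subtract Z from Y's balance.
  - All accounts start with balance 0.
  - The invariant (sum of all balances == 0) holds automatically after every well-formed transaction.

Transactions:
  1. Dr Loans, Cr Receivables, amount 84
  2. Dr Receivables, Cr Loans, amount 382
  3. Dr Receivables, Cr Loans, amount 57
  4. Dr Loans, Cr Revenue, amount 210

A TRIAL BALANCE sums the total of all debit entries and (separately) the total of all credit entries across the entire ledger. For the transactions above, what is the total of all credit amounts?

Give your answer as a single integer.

Answer: 733

Derivation:
Txn 1: credit+=84
Txn 2: credit+=382
Txn 3: credit+=57
Txn 4: credit+=210
Total credits = 733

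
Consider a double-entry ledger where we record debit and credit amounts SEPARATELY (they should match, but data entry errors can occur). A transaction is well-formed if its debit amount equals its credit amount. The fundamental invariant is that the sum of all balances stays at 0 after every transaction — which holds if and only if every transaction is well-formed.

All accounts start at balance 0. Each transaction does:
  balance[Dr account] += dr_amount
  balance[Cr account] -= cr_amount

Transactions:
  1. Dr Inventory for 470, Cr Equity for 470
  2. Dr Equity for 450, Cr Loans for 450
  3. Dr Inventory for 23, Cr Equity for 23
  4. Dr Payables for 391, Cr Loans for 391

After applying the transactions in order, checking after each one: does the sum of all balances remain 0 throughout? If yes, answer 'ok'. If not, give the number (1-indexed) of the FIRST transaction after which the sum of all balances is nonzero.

After txn 1: dr=470 cr=470 sum_balances=0
After txn 2: dr=450 cr=450 sum_balances=0
After txn 3: dr=23 cr=23 sum_balances=0
After txn 4: dr=391 cr=391 sum_balances=0

Answer: ok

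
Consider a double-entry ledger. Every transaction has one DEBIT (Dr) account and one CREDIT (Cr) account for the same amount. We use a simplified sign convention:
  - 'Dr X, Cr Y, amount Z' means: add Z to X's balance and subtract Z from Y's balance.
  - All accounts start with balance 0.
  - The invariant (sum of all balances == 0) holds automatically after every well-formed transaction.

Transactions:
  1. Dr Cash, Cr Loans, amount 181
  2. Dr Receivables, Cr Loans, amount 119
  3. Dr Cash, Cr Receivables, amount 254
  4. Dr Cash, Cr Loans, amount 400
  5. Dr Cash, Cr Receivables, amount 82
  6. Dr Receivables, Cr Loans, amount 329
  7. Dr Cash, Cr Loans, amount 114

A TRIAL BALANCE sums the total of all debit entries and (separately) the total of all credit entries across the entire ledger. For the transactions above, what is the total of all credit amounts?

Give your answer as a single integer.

Answer: 1479

Derivation:
Txn 1: credit+=181
Txn 2: credit+=119
Txn 3: credit+=254
Txn 4: credit+=400
Txn 5: credit+=82
Txn 6: credit+=329
Txn 7: credit+=114
Total credits = 1479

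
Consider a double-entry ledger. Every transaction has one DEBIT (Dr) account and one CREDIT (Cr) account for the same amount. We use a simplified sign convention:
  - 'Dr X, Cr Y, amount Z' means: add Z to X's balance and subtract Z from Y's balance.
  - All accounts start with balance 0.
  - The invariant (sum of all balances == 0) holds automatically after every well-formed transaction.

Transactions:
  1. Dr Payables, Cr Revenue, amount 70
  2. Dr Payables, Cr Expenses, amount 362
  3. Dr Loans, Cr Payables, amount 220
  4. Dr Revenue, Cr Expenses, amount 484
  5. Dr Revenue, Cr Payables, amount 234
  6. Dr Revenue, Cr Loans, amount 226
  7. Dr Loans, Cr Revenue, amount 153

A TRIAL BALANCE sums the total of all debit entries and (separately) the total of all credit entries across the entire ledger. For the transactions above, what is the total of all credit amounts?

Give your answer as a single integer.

Txn 1: credit+=70
Txn 2: credit+=362
Txn 3: credit+=220
Txn 4: credit+=484
Txn 5: credit+=234
Txn 6: credit+=226
Txn 7: credit+=153
Total credits = 1749

Answer: 1749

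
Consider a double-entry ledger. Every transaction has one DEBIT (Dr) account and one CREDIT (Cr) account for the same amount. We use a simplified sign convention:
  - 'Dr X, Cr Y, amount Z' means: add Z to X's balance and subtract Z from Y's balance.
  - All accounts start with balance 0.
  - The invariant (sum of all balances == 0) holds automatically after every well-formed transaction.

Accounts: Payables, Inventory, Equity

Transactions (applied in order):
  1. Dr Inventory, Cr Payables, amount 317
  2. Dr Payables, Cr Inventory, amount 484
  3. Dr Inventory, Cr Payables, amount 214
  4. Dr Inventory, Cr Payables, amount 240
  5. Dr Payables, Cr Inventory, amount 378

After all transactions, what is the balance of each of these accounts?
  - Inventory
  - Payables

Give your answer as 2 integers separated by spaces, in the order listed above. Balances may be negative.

Answer: -91 91

Derivation:
After txn 1 (Dr Inventory, Cr Payables, amount 317): Inventory=317 Payables=-317
After txn 2 (Dr Payables, Cr Inventory, amount 484): Inventory=-167 Payables=167
After txn 3 (Dr Inventory, Cr Payables, amount 214): Inventory=47 Payables=-47
After txn 4 (Dr Inventory, Cr Payables, amount 240): Inventory=287 Payables=-287
After txn 5 (Dr Payables, Cr Inventory, amount 378): Inventory=-91 Payables=91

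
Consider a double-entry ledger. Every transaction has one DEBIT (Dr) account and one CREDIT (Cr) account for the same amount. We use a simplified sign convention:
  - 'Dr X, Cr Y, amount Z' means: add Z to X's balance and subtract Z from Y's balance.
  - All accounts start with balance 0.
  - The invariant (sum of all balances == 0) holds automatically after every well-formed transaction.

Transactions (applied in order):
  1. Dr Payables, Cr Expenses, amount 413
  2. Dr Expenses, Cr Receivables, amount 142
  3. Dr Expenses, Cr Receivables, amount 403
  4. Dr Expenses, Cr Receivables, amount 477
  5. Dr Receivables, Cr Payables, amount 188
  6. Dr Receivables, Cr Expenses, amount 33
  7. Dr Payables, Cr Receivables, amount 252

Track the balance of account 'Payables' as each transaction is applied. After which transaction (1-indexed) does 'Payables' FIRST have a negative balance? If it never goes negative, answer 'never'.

Answer: never

Derivation:
After txn 1: Payables=413
After txn 2: Payables=413
After txn 3: Payables=413
After txn 4: Payables=413
After txn 5: Payables=225
After txn 6: Payables=225
After txn 7: Payables=477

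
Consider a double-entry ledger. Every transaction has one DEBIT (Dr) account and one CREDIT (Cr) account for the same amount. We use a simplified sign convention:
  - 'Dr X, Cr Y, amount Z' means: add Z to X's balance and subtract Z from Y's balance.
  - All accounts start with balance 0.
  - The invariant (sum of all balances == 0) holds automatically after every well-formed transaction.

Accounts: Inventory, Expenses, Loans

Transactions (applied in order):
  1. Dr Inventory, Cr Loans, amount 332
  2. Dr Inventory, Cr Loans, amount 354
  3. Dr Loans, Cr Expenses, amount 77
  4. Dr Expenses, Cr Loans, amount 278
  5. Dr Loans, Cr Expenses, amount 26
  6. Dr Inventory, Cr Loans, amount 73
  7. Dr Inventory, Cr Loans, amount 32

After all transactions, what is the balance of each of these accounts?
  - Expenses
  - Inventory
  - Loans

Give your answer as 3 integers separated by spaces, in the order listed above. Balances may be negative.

After txn 1 (Dr Inventory, Cr Loans, amount 332): Inventory=332 Loans=-332
After txn 2 (Dr Inventory, Cr Loans, amount 354): Inventory=686 Loans=-686
After txn 3 (Dr Loans, Cr Expenses, amount 77): Expenses=-77 Inventory=686 Loans=-609
After txn 4 (Dr Expenses, Cr Loans, amount 278): Expenses=201 Inventory=686 Loans=-887
After txn 5 (Dr Loans, Cr Expenses, amount 26): Expenses=175 Inventory=686 Loans=-861
After txn 6 (Dr Inventory, Cr Loans, amount 73): Expenses=175 Inventory=759 Loans=-934
After txn 7 (Dr Inventory, Cr Loans, amount 32): Expenses=175 Inventory=791 Loans=-966

Answer: 175 791 -966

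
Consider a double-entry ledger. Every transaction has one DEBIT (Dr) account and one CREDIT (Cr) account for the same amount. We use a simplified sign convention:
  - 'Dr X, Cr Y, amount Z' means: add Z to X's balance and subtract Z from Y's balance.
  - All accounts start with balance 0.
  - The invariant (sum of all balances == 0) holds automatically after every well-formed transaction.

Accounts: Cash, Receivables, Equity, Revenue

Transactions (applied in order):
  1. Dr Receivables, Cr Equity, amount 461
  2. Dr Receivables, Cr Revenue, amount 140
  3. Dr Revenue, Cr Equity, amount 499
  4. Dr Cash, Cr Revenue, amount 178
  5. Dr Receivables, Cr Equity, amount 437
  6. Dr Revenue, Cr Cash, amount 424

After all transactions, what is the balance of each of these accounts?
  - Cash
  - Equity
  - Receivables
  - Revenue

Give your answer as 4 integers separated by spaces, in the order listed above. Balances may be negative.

Answer: -246 -1397 1038 605

Derivation:
After txn 1 (Dr Receivables, Cr Equity, amount 461): Equity=-461 Receivables=461
After txn 2 (Dr Receivables, Cr Revenue, amount 140): Equity=-461 Receivables=601 Revenue=-140
After txn 3 (Dr Revenue, Cr Equity, amount 499): Equity=-960 Receivables=601 Revenue=359
After txn 4 (Dr Cash, Cr Revenue, amount 178): Cash=178 Equity=-960 Receivables=601 Revenue=181
After txn 5 (Dr Receivables, Cr Equity, amount 437): Cash=178 Equity=-1397 Receivables=1038 Revenue=181
After txn 6 (Dr Revenue, Cr Cash, amount 424): Cash=-246 Equity=-1397 Receivables=1038 Revenue=605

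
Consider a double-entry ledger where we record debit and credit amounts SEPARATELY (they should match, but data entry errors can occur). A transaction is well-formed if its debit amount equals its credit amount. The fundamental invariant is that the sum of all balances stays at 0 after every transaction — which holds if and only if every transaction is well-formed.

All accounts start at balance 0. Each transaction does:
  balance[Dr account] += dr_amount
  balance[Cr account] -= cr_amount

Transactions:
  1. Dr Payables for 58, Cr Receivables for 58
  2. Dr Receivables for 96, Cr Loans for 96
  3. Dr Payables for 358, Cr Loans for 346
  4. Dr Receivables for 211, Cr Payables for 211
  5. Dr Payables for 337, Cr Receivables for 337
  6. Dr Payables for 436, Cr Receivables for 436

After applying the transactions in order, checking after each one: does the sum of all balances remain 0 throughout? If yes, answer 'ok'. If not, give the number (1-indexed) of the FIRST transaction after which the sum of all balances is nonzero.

Answer: 3

Derivation:
After txn 1: dr=58 cr=58 sum_balances=0
After txn 2: dr=96 cr=96 sum_balances=0
After txn 3: dr=358 cr=346 sum_balances=12
After txn 4: dr=211 cr=211 sum_balances=12
After txn 5: dr=337 cr=337 sum_balances=12
After txn 6: dr=436 cr=436 sum_balances=12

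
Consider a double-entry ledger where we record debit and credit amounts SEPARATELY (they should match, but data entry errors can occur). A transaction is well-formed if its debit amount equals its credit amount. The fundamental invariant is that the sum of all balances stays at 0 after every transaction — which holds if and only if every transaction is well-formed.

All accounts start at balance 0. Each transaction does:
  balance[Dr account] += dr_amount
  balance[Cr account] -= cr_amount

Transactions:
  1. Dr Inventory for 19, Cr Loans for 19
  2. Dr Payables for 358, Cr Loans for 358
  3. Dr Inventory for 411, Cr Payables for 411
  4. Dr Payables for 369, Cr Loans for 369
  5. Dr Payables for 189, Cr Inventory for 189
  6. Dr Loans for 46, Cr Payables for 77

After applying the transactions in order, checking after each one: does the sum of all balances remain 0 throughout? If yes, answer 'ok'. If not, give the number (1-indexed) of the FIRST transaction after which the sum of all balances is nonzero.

After txn 1: dr=19 cr=19 sum_balances=0
After txn 2: dr=358 cr=358 sum_balances=0
After txn 3: dr=411 cr=411 sum_balances=0
After txn 4: dr=369 cr=369 sum_balances=0
After txn 5: dr=189 cr=189 sum_balances=0
After txn 6: dr=46 cr=77 sum_balances=-31

Answer: 6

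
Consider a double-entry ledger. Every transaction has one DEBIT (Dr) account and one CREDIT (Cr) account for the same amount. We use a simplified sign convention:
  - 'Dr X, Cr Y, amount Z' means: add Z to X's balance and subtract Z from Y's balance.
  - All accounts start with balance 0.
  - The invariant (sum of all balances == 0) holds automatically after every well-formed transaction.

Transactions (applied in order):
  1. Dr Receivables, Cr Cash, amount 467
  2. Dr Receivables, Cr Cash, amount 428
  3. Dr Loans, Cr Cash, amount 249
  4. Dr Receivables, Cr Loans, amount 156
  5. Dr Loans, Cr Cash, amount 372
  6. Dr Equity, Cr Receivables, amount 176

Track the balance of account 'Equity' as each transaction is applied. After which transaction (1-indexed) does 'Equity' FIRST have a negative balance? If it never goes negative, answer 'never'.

After txn 1: Equity=0
After txn 2: Equity=0
After txn 3: Equity=0
After txn 4: Equity=0
After txn 5: Equity=0
After txn 6: Equity=176

Answer: never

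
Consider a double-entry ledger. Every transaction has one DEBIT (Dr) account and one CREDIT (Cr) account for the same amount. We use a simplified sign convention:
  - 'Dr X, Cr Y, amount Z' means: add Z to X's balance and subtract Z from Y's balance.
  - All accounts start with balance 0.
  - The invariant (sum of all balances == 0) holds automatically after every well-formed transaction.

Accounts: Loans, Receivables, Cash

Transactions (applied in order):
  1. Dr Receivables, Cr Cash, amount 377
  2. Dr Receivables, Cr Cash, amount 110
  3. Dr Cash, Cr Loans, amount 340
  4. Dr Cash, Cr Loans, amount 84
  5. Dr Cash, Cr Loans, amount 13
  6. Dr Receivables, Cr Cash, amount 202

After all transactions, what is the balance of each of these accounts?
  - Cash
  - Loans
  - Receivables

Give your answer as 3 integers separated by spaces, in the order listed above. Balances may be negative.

After txn 1 (Dr Receivables, Cr Cash, amount 377): Cash=-377 Receivables=377
After txn 2 (Dr Receivables, Cr Cash, amount 110): Cash=-487 Receivables=487
After txn 3 (Dr Cash, Cr Loans, amount 340): Cash=-147 Loans=-340 Receivables=487
After txn 4 (Dr Cash, Cr Loans, amount 84): Cash=-63 Loans=-424 Receivables=487
After txn 5 (Dr Cash, Cr Loans, amount 13): Cash=-50 Loans=-437 Receivables=487
After txn 6 (Dr Receivables, Cr Cash, amount 202): Cash=-252 Loans=-437 Receivables=689

Answer: -252 -437 689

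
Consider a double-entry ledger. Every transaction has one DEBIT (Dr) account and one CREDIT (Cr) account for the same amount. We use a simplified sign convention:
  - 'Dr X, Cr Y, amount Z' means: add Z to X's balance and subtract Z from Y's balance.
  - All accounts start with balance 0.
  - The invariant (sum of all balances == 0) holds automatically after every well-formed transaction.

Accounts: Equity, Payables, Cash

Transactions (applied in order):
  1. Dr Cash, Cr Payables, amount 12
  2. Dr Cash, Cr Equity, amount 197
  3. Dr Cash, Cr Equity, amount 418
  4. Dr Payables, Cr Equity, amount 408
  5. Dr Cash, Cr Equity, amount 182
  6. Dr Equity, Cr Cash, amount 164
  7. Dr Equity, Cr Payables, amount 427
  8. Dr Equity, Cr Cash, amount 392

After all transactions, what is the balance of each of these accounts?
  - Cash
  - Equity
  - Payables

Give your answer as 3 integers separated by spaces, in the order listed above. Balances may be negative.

Answer: 253 -222 -31

Derivation:
After txn 1 (Dr Cash, Cr Payables, amount 12): Cash=12 Payables=-12
After txn 2 (Dr Cash, Cr Equity, amount 197): Cash=209 Equity=-197 Payables=-12
After txn 3 (Dr Cash, Cr Equity, amount 418): Cash=627 Equity=-615 Payables=-12
After txn 4 (Dr Payables, Cr Equity, amount 408): Cash=627 Equity=-1023 Payables=396
After txn 5 (Dr Cash, Cr Equity, amount 182): Cash=809 Equity=-1205 Payables=396
After txn 6 (Dr Equity, Cr Cash, amount 164): Cash=645 Equity=-1041 Payables=396
After txn 7 (Dr Equity, Cr Payables, amount 427): Cash=645 Equity=-614 Payables=-31
After txn 8 (Dr Equity, Cr Cash, amount 392): Cash=253 Equity=-222 Payables=-31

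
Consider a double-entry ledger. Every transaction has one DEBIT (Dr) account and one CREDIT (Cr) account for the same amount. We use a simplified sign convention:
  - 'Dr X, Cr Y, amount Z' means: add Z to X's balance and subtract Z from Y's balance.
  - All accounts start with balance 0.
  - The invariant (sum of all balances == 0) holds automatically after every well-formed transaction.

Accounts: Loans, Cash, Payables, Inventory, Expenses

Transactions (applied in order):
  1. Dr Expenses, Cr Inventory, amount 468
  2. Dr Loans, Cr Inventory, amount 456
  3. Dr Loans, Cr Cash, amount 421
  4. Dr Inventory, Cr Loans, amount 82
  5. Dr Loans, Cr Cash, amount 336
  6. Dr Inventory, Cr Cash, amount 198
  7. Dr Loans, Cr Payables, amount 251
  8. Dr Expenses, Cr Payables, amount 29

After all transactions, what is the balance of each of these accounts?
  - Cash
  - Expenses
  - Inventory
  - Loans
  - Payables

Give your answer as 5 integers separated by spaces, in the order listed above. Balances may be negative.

After txn 1 (Dr Expenses, Cr Inventory, amount 468): Expenses=468 Inventory=-468
After txn 2 (Dr Loans, Cr Inventory, amount 456): Expenses=468 Inventory=-924 Loans=456
After txn 3 (Dr Loans, Cr Cash, amount 421): Cash=-421 Expenses=468 Inventory=-924 Loans=877
After txn 4 (Dr Inventory, Cr Loans, amount 82): Cash=-421 Expenses=468 Inventory=-842 Loans=795
After txn 5 (Dr Loans, Cr Cash, amount 336): Cash=-757 Expenses=468 Inventory=-842 Loans=1131
After txn 6 (Dr Inventory, Cr Cash, amount 198): Cash=-955 Expenses=468 Inventory=-644 Loans=1131
After txn 7 (Dr Loans, Cr Payables, amount 251): Cash=-955 Expenses=468 Inventory=-644 Loans=1382 Payables=-251
After txn 8 (Dr Expenses, Cr Payables, amount 29): Cash=-955 Expenses=497 Inventory=-644 Loans=1382 Payables=-280

Answer: -955 497 -644 1382 -280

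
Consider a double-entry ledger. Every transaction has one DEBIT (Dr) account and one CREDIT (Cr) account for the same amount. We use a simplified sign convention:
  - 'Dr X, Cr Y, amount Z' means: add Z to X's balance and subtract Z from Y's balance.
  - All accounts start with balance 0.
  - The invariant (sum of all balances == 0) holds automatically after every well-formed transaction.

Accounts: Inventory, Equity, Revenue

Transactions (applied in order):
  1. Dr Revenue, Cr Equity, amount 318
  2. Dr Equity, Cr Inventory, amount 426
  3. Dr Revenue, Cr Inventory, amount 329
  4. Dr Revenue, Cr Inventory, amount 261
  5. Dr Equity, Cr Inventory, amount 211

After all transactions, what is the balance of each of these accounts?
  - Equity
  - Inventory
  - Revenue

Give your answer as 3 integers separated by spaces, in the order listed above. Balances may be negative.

After txn 1 (Dr Revenue, Cr Equity, amount 318): Equity=-318 Revenue=318
After txn 2 (Dr Equity, Cr Inventory, amount 426): Equity=108 Inventory=-426 Revenue=318
After txn 3 (Dr Revenue, Cr Inventory, amount 329): Equity=108 Inventory=-755 Revenue=647
After txn 4 (Dr Revenue, Cr Inventory, amount 261): Equity=108 Inventory=-1016 Revenue=908
After txn 5 (Dr Equity, Cr Inventory, amount 211): Equity=319 Inventory=-1227 Revenue=908

Answer: 319 -1227 908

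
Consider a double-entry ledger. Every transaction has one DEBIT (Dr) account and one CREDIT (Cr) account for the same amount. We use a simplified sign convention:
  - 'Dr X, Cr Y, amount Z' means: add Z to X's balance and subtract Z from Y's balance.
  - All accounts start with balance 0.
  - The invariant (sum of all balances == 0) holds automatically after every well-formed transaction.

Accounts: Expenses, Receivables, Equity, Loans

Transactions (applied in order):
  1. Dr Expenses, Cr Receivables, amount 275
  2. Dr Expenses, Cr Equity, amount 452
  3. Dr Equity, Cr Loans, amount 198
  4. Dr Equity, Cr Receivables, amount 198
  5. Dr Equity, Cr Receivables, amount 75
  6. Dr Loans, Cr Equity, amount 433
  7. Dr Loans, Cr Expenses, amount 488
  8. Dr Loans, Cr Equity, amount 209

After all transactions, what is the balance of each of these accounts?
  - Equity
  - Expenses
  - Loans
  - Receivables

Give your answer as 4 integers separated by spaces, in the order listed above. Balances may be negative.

After txn 1 (Dr Expenses, Cr Receivables, amount 275): Expenses=275 Receivables=-275
After txn 2 (Dr Expenses, Cr Equity, amount 452): Equity=-452 Expenses=727 Receivables=-275
After txn 3 (Dr Equity, Cr Loans, amount 198): Equity=-254 Expenses=727 Loans=-198 Receivables=-275
After txn 4 (Dr Equity, Cr Receivables, amount 198): Equity=-56 Expenses=727 Loans=-198 Receivables=-473
After txn 5 (Dr Equity, Cr Receivables, amount 75): Equity=19 Expenses=727 Loans=-198 Receivables=-548
After txn 6 (Dr Loans, Cr Equity, amount 433): Equity=-414 Expenses=727 Loans=235 Receivables=-548
After txn 7 (Dr Loans, Cr Expenses, amount 488): Equity=-414 Expenses=239 Loans=723 Receivables=-548
After txn 8 (Dr Loans, Cr Equity, amount 209): Equity=-623 Expenses=239 Loans=932 Receivables=-548

Answer: -623 239 932 -548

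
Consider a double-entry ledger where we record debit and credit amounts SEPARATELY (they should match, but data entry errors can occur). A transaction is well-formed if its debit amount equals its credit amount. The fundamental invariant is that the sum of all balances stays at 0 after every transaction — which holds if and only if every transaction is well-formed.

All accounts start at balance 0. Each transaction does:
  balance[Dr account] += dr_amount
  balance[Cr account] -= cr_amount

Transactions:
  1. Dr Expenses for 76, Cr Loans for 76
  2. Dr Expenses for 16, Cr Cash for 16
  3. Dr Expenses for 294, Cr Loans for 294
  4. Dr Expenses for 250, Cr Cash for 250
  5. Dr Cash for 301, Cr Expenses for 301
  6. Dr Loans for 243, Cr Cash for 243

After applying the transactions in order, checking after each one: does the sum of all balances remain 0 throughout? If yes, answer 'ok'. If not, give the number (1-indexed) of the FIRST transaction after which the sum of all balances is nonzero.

Answer: ok

Derivation:
After txn 1: dr=76 cr=76 sum_balances=0
After txn 2: dr=16 cr=16 sum_balances=0
After txn 3: dr=294 cr=294 sum_balances=0
After txn 4: dr=250 cr=250 sum_balances=0
After txn 5: dr=301 cr=301 sum_balances=0
After txn 6: dr=243 cr=243 sum_balances=0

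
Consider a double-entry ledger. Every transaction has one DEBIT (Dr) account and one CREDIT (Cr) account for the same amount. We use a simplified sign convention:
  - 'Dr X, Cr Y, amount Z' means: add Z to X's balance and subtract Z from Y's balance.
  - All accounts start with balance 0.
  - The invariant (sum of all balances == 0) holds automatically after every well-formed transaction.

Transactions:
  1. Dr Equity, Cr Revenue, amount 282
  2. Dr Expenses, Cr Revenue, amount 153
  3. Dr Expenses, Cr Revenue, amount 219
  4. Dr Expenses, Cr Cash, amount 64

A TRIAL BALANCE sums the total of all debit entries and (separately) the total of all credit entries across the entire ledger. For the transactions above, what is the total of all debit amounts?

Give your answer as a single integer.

Txn 1: debit+=282
Txn 2: debit+=153
Txn 3: debit+=219
Txn 4: debit+=64
Total debits = 718

Answer: 718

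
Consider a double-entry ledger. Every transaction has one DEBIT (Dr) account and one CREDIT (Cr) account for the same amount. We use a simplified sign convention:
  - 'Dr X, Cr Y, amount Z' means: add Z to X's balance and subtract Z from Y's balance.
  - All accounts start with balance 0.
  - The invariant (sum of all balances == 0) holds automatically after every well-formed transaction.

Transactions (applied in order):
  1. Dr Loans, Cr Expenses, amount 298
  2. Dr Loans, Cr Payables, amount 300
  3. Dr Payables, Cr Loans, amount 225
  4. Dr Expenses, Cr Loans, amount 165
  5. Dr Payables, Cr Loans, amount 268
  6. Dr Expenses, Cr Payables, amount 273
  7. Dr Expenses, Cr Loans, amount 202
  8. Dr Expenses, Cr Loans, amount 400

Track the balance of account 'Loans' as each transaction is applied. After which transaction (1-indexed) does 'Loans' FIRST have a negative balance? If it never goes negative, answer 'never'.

Answer: 5

Derivation:
After txn 1: Loans=298
After txn 2: Loans=598
After txn 3: Loans=373
After txn 4: Loans=208
After txn 5: Loans=-60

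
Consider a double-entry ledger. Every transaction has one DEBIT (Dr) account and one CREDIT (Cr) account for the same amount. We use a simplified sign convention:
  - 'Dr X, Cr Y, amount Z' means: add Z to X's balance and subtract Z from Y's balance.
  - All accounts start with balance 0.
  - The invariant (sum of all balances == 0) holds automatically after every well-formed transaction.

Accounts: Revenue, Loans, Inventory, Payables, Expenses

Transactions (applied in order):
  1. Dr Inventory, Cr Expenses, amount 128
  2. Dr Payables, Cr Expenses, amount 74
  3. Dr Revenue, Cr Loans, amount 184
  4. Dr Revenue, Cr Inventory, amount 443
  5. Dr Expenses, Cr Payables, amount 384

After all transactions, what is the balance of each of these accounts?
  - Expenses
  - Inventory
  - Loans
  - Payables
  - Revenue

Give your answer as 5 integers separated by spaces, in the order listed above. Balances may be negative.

After txn 1 (Dr Inventory, Cr Expenses, amount 128): Expenses=-128 Inventory=128
After txn 2 (Dr Payables, Cr Expenses, amount 74): Expenses=-202 Inventory=128 Payables=74
After txn 3 (Dr Revenue, Cr Loans, amount 184): Expenses=-202 Inventory=128 Loans=-184 Payables=74 Revenue=184
After txn 4 (Dr Revenue, Cr Inventory, amount 443): Expenses=-202 Inventory=-315 Loans=-184 Payables=74 Revenue=627
After txn 5 (Dr Expenses, Cr Payables, amount 384): Expenses=182 Inventory=-315 Loans=-184 Payables=-310 Revenue=627

Answer: 182 -315 -184 -310 627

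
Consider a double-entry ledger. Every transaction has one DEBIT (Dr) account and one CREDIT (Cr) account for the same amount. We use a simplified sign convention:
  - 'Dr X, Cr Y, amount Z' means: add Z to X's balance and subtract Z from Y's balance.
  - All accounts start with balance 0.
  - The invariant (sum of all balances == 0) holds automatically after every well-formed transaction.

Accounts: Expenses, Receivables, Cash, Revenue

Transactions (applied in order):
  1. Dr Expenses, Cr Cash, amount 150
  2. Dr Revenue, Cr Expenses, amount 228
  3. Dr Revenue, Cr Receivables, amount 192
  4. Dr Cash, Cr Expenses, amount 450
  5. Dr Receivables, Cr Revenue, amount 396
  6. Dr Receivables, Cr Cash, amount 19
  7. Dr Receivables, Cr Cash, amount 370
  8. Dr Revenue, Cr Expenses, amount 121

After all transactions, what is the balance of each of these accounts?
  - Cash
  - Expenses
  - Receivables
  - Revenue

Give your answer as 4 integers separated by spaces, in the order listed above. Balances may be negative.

After txn 1 (Dr Expenses, Cr Cash, amount 150): Cash=-150 Expenses=150
After txn 2 (Dr Revenue, Cr Expenses, amount 228): Cash=-150 Expenses=-78 Revenue=228
After txn 3 (Dr Revenue, Cr Receivables, amount 192): Cash=-150 Expenses=-78 Receivables=-192 Revenue=420
After txn 4 (Dr Cash, Cr Expenses, amount 450): Cash=300 Expenses=-528 Receivables=-192 Revenue=420
After txn 5 (Dr Receivables, Cr Revenue, amount 396): Cash=300 Expenses=-528 Receivables=204 Revenue=24
After txn 6 (Dr Receivables, Cr Cash, amount 19): Cash=281 Expenses=-528 Receivables=223 Revenue=24
After txn 7 (Dr Receivables, Cr Cash, amount 370): Cash=-89 Expenses=-528 Receivables=593 Revenue=24
After txn 8 (Dr Revenue, Cr Expenses, amount 121): Cash=-89 Expenses=-649 Receivables=593 Revenue=145

Answer: -89 -649 593 145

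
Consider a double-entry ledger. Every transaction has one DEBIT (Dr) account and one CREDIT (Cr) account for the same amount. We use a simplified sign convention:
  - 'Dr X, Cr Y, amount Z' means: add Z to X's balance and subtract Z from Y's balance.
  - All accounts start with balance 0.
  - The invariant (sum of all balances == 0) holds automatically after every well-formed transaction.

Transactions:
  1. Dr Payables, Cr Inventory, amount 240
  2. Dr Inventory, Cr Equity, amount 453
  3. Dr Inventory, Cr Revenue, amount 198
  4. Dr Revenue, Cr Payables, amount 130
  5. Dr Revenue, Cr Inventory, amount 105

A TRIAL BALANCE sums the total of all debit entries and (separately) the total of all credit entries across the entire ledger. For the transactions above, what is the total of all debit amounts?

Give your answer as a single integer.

Txn 1: debit+=240
Txn 2: debit+=453
Txn 3: debit+=198
Txn 4: debit+=130
Txn 5: debit+=105
Total debits = 1126

Answer: 1126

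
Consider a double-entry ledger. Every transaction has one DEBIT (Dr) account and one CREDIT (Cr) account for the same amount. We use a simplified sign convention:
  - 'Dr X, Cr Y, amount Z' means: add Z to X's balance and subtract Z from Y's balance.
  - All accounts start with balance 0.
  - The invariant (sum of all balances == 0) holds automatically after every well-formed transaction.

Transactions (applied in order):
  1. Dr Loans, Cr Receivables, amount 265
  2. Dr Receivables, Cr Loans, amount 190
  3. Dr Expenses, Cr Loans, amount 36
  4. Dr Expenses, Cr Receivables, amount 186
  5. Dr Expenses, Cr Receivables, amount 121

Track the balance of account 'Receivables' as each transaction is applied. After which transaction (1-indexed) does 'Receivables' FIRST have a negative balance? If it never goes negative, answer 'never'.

After txn 1: Receivables=-265

Answer: 1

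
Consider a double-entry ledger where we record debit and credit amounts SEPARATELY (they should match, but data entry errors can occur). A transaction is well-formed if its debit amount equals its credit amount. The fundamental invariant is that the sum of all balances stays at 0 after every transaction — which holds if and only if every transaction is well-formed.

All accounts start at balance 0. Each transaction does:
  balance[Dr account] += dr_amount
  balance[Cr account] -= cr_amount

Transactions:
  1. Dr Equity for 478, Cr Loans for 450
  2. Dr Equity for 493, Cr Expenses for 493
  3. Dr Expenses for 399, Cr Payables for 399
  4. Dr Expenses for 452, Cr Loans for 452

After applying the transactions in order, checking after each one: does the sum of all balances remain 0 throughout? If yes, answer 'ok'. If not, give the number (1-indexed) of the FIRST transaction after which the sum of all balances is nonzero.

After txn 1: dr=478 cr=450 sum_balances=28
After txn 2: dr=493 cr=493 sum_balances=28
After txn 3: dr=399 cr=399 sum_balances=28
After txn 4: dr=452 cr=452 sum_balances=28

Answer: 1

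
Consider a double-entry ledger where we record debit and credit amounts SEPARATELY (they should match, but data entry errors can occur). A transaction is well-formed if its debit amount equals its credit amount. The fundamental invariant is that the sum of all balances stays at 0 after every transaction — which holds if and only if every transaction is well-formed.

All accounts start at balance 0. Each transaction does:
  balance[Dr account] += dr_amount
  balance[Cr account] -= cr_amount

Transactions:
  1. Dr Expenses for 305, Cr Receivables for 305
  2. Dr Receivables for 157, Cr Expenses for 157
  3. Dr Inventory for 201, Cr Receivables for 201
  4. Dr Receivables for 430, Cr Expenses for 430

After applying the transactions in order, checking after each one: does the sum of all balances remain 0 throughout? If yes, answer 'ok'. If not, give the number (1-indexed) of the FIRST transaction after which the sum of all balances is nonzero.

After txn 1: dr=305 cr=305 sum_balances=0
After txn 2: dr=157 cr=157 sum_balances=0
After txn 3: dr=201 cr=201 sum_balances=0
After txn 4: dr=430 cr=430 sum_balances=0

Answer: ok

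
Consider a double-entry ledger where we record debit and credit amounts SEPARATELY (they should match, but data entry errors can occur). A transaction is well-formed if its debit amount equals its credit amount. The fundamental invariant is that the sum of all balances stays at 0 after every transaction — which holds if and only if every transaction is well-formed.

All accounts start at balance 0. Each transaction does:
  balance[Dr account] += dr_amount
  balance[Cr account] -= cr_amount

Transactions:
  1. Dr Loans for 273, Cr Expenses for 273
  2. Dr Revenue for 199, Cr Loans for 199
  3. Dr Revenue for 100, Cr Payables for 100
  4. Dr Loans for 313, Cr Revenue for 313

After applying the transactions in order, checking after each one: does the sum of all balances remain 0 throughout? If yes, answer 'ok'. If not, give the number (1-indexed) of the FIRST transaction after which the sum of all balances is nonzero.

After txn 1: dr=273 cr=273 sum_balances=0
After txn 2: dr=199 cr=199 sum_balances=0
After txn 3: dr=100 cr=100 sum_balances=0
After txn 4: dr=313 cr=313 sum_balances=0

Answer: ok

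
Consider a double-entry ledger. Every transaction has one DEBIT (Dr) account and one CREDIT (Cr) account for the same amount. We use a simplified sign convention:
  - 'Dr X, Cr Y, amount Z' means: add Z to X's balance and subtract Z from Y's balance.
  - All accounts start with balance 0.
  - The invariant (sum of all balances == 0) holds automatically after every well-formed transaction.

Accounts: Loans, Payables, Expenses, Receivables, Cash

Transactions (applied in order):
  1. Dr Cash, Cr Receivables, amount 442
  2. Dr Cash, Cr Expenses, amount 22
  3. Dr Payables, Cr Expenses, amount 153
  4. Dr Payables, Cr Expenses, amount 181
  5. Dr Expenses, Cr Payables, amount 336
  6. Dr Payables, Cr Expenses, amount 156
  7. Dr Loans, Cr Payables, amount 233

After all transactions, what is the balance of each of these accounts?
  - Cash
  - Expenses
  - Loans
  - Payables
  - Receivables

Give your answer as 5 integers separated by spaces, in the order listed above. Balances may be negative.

Answer: 464 -176 233 -79 -442

Derivation:
After txn 1 (Dr Cash, Cr Receivables, amount 442): Cash=442 Receivables=-442
After txn 2 (Dr Cash, Cr Expenses, amount 22): Cash=464 Expenses=-22 Receivables=-442
After txn 3 (Dr Payables, Cr Expenses, amount 153): Cash=464 Expenses=-175 Payables=153 Receivables=-442
After txn 4 (Dr Payables, Cr Expenses, amount 181): Cash=464 Expenses=-356 Payables=334 Receivables=-442
After txn 5 (Dr Expenses, Cr Payables, amount 336): Cash=464 Expenses=-20 Payables=-2 Receivables=-442
After txn 6 (Dr Payables, Cr Expenses, amount 156): Cash=464 Expenses=-176 Payables=154 Receivables=-442
After txn 7 (Dr Loans, Cr Payables, amount 233): Cash=464 Expenses=-176 Loans=233 Payables=-79 Receivables=-442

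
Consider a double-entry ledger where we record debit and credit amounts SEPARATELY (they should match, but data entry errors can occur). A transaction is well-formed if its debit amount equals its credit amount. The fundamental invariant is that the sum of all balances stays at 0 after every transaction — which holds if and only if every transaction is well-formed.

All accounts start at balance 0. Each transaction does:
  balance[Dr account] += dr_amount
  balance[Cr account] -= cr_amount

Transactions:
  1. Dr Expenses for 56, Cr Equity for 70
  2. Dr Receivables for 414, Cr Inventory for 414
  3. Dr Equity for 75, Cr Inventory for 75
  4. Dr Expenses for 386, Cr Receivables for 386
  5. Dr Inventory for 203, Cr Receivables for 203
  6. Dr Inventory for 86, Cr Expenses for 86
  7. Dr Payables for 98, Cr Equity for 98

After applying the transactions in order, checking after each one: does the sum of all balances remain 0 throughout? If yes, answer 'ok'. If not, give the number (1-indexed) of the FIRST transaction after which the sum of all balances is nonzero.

After txn 1: dr=56 cr=70 sum_balances=-14
After txn 2: dr=414 cr=414 sum_balances=-14
After txn 3: dr=75 cr=75 sum_balances=-14
After txn 4: dr=386 cr=386 sum_balances=-14
After txn 5: dr=203 cr=203 sum_balances=-14
After txn 6: dr=86 cr=86 sum_balances=-14
After txn 7: dr=98 cr=98 sum_balances=-14

Answer: 1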